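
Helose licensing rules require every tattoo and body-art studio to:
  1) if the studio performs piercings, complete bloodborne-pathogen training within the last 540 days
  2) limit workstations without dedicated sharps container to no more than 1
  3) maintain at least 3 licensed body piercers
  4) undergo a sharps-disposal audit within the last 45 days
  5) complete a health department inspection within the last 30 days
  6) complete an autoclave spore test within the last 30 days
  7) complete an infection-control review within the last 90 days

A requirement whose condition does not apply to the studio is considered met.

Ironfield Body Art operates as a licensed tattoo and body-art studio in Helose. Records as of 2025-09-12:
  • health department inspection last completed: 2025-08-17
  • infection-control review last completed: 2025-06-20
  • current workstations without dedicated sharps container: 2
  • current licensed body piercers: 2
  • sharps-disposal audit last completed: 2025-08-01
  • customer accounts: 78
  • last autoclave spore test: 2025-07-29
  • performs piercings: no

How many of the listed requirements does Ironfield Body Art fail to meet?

3

1. condition 'performs piercings' does not hold → requirement n/a → met
2. workstations without dedicated sharps container 2 > 1 → not met
3. licensed body piercers 2 < 3 → not met
4. sharps-disposal audit 42 days ago vs limit 45 → met
5. health department inspection 26 days ago vs limit 30 → met
6. autoclave spore test 45 days ago vs limit 30 → not met
7. infection-control review 84 days ago vs limit 90 → met
Not met: 3 of 7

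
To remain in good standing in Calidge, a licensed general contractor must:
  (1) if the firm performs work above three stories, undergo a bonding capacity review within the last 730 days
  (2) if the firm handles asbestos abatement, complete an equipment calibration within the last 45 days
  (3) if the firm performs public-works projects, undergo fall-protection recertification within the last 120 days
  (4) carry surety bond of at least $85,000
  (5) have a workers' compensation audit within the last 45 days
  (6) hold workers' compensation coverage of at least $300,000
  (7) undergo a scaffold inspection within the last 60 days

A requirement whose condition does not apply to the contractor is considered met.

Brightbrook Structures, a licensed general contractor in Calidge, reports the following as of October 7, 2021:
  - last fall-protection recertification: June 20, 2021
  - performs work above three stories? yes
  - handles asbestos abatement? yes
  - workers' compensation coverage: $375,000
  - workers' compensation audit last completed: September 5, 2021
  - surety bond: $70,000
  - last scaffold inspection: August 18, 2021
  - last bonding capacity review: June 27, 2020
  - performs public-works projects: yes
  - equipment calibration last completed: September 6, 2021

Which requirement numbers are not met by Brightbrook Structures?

1. condition 'performs work above three stories' holds; bonding capacity review 467 days ago vs limit 730 → met
2. condition 'handles asbestos abatement' holds; equipment calibration 31 days ago vs limit 45 → met
3. condition 'performs public-works projects' holds; fall-protection recertification 109 days ago vs limit 120 → met
4. surety bond $70,000 < $85,000 → not met
5. workers' compensation audit 32 days ago vs limit 45 → met
6. workers' compensation coverage $375,000 ≥ $300,000 → met
7. scaffold inspection 50 days ago vs limit 60 → met
Not met: 4

4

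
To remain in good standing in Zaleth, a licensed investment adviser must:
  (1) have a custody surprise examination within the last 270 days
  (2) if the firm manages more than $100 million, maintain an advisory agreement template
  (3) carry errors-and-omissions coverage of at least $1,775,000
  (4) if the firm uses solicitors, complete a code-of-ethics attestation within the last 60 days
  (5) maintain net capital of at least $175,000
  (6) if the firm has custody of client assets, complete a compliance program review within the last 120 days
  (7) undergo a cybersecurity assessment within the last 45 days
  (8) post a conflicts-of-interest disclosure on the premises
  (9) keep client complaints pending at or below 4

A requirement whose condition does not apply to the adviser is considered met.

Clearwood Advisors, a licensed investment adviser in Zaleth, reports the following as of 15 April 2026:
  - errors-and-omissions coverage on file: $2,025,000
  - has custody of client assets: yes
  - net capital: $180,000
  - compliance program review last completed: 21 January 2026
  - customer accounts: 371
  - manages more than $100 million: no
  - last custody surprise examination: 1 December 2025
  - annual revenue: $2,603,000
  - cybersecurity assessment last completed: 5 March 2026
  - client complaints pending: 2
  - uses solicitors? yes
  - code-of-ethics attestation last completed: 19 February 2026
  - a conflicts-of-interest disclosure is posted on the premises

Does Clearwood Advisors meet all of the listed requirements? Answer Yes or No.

Yes

1. custody surprise examination 135 days ago vs limit 270 → met
2. condition 'manages more than $100 million' does not hold → requirement n/a → met
3. errors-and-omissions coverage $2,025,000 ≥ $1,775,000 → met
4. condition 'uses solicitors' holds; code-of-ethics attestation 55 days ago vs limit 60 → met
5. net capital $180,000 ≥ $175,000 → met
6. condition 'has custody of client assets' holds; compliance program review 84 days ago vs limit 120 → met
7. cybersecurity assessment 41 days ago vs limit 45 → met
8. conflicts-of-interest disclosure present → met
9. client complaints pending 2 ≤ 4 → met
All met.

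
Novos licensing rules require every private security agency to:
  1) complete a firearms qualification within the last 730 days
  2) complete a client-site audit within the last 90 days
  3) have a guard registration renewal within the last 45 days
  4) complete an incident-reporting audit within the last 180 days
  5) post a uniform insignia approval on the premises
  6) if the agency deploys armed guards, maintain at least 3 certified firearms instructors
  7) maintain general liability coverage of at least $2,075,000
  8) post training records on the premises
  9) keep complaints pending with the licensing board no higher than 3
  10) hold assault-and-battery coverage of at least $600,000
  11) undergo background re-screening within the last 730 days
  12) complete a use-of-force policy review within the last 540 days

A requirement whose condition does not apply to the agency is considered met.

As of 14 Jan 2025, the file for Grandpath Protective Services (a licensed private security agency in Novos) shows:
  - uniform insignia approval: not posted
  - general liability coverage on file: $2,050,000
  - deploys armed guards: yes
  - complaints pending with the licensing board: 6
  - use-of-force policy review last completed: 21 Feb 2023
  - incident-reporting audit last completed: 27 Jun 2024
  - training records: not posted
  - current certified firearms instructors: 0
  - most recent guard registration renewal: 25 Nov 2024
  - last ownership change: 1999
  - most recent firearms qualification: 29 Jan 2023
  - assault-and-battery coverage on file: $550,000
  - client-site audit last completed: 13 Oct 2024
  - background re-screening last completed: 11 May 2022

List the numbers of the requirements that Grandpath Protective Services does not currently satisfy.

2, 3, 4, 5, 6, 7, 8, 9, 10, 11, 12

1. firearms qualification 716 days ago vs limit 730 → met
2. client-site audit 93 days ago vs limit 90 → not met
3. guard registration renewal 50 days ago vs limit 45 → not met
4. incident-reporting audit 201 days ago vs limit 180 → not met
5. uniform insignia approval absent → not met
6. condition 'deploys armed guards' holds; certified firearms instructors 0 < 3 → not met
7. general liability coverage $2,050,000 < $2,075,000 → not met
8. training records absent → not met
9. complaints pending with the licensing board 6 > 3 → not met
10. assault-and-battery coverage $550,000 < $600,000 → not met
11. background re-screening 979 days ago vs limit 730 → not met
12. use-of-force policy review 693 days ago vs limit 540 → not met
Not met: 2, 3, 4, 5, 6, 7, 8, 9, 10, 11, 12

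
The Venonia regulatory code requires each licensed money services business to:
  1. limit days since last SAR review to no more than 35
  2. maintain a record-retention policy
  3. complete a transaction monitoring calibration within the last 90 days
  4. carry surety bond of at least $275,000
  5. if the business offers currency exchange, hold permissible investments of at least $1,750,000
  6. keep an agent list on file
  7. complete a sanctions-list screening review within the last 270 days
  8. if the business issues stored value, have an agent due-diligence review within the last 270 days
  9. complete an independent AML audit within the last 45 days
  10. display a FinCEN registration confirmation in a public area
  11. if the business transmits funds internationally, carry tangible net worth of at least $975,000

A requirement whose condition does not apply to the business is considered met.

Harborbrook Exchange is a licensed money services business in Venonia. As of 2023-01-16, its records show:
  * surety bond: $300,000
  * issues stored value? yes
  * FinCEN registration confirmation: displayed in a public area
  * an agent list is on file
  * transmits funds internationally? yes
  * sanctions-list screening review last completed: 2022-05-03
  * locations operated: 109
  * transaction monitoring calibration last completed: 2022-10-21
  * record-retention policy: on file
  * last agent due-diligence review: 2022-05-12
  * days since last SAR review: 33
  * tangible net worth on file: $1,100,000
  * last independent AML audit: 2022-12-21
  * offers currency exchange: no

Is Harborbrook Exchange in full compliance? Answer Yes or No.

1. days since last SAR review 33 ≤ 35 → met
2. record-retention policy present → met
3. transaction monitoring calibration 87 days ago vs limit 90 → met
4. surety bond $300,000 ≥ $275,000 → met
5. condition 'offers currency exchange' does not hold → requirement n/a → met
6. agent list present → met
7. sanctions-list screening review 258 days ago vs limit 270 → met
8. condition 'issues stored value' holds; agent due-diligence review 249 days ago vs limit 270 → met
9. independent AML audit 26 days ago vs limit 45 → met
10. FinCEN registration confirmation present → met
11. condition 'transmits funds internationally' holds; tangible net worth $1,100,000 ≥ $975,000 → met
All met.

Yes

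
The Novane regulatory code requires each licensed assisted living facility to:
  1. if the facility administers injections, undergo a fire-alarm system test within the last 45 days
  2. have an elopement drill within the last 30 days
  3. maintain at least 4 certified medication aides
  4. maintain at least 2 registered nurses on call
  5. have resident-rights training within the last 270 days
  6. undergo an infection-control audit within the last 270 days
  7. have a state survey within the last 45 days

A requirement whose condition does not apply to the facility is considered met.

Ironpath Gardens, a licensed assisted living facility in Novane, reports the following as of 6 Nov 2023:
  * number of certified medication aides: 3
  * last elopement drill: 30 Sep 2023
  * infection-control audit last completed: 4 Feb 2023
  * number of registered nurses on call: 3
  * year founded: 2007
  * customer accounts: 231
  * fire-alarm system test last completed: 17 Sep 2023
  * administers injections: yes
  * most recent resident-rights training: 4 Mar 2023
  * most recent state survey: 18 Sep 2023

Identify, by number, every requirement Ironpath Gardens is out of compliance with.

1. condition 'administers injections' holds; fire-alarm system test 50 days ago vs limit 45 → not met
2. elopement drill 37 days ago vs limit 30 → not met
3. certified medication aides 3 < 4 → not met
4. registered nurses on call 3 ≥ 2 → met
5. resident-rights training 247 days ago vs limit 270 → met
6. infection-control audit 275 days ago vs limit 270 → not met
7. state survey 49 days ago vs limit 45 → not met
Not met: 1, 2, 3, 6, 7

1, 2, 3, 6, 7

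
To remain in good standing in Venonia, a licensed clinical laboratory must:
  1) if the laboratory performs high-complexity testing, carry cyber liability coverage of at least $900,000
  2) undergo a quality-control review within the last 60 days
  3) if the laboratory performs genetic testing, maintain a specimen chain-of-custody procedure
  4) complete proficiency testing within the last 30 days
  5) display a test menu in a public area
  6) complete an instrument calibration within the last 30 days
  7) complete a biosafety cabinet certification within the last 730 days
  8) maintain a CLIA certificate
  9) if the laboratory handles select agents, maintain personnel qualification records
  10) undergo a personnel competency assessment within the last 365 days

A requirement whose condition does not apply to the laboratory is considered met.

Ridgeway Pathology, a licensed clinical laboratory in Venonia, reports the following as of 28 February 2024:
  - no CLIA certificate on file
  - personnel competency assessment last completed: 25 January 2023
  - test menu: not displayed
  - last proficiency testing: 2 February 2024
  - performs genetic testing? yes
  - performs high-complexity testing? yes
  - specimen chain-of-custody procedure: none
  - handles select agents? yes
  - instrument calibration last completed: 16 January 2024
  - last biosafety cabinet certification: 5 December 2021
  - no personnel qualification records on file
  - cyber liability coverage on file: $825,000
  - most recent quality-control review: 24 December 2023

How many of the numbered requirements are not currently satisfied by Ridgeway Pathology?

1. condition 'performs high-complexity testing' holds; cyber liability coverage $825,000 < $900,000 → not met
2. quality-control review 66 days ago vs limit 60 → not met
3. condition 'performs genetic testing' holds; specimen chain-of-custody procedure absent → not met
4. proficiency testing 26 days ago vs limit 30 → met
5. test menu absent → not met
6. instrument calibration 43 days ago vs limit 30 → not met
7. biosafety cabinet certification 815 days ago vs limit 730 → not met
8. CLIA certificate absent → not met
9. condition 'handles select agents' holds; personnel qualification records absent → not met
10. personnel competency assessment 399 days ago vs limit 365 → not met
Not met: 9 of 10

9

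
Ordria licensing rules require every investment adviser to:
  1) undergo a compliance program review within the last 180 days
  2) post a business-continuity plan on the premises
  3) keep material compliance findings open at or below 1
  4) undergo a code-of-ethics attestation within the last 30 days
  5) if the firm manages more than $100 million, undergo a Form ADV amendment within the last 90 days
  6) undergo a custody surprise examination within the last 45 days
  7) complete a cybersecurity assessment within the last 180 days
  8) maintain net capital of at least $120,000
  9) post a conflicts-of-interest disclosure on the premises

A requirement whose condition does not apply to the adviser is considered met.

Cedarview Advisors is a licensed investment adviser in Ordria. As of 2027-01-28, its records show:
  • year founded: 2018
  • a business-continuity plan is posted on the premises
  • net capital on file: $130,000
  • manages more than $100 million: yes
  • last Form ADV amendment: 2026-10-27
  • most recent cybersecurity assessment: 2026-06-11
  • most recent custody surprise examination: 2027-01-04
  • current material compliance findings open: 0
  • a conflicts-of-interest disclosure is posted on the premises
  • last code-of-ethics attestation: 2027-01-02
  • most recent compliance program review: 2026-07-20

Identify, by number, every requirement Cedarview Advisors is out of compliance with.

1. compliance program review 192 days ago vs limit 180 → not met
2. business-continuity plan present → met
3. material compliance findings open 0 ≤ 1 → met
4. code-of-ethics attestation 26 days ago vs limit 30 → met
5. condition 'manages more than $100 million' holds; Form ADV amendment 93 days ago vs limit 90 → not met
6. custody surprise examination 24 days ago vs limit 45 → met
7. cybersecurity assessment 231 days ago vs limit 180 → not met
8. net capital $130,000 ≥ $120,000 → met
9. conflicts-of-interest disclosure present → met
Not met: 1, 5, 7

1, 5, 7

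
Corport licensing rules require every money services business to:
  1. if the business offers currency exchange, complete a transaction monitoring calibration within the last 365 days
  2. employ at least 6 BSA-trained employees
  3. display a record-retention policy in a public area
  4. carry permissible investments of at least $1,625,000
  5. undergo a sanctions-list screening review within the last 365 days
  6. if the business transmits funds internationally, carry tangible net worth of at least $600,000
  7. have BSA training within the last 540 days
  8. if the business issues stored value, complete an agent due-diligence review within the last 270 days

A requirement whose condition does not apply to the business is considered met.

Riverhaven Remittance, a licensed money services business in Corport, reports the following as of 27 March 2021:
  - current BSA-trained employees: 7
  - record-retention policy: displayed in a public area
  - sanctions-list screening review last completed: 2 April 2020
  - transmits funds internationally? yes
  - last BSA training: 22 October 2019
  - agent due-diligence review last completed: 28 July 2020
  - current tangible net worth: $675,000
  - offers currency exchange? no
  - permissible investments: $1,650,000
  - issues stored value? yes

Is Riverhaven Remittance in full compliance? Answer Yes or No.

Yes

1. condition 'offers currency exchange' does not hold → requirement n/a → met
2. BSA-trained employees 7 ≥ 6 → met
3. record-retention policy present → met
4. permissible investments $1,650,000 ≥ $1,625,000 → met
5. sanctions-list screening review 359 days ago vs limit 365 → met
6. condition 'transmits funds internationally' holds; tangible net worth $675,000 ≥ $600,000 → met
7. BSA training 522 days ago vs limit 540 → met
8. condition 'issues stored value' holds; agent due-diligence review 242 days ago vs limit 270 → met
All met.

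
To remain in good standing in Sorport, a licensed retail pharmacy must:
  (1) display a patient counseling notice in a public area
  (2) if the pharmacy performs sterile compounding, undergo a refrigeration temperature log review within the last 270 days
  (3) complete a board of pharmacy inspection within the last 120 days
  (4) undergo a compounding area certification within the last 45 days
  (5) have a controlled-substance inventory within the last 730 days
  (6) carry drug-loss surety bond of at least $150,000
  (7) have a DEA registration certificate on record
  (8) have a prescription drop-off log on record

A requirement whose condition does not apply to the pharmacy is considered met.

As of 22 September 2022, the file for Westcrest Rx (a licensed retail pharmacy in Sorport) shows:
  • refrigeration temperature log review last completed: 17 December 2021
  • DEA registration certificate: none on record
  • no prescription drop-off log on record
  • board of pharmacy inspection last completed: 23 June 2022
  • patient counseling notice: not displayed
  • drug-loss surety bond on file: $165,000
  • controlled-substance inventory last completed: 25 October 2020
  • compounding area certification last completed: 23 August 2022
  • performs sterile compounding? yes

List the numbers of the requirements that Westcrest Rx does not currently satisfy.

1, 2, 7, 8

1. patient counseling notice absent → not met
2. condition 'performs sterile compounding' holds; refrigeration temperature log review 279 days ago vs limit 270 → not met
3. board of pharmacy inspection 91 days ago vs limit 120 → met
4. compounding area certification 30 days ago vs limit 45 → met
5. controlled-substance inventory 697 days ago vs limit 730 → met
6. drug-loss surety bond $165,000 ≥ $150,000 → met
7. DEA registration certificate absent → not met
8. prescription drop-off log absent → not met
Not met: 1, 2, 7, 8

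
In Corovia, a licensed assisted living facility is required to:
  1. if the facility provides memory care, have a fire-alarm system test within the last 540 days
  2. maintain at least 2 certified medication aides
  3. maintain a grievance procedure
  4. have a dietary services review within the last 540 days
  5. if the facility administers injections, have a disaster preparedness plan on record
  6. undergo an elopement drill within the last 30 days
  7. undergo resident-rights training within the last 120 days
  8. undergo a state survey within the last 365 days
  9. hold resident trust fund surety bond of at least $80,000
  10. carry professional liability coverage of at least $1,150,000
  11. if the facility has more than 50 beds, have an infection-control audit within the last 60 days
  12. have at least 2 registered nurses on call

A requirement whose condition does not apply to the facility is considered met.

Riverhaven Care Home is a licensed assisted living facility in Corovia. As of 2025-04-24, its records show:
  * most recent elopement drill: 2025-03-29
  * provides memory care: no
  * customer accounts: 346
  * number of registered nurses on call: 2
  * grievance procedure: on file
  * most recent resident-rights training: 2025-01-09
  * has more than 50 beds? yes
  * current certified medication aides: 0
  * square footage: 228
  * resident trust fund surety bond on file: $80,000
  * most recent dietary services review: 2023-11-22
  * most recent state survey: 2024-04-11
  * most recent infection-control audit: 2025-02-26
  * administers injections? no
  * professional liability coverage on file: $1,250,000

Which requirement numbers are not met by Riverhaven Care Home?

2, 8

1. condition 'provides memory care' does not hold → requirement n/a → met
2. certified medication aides 0 < 2 → not met
3. grievance procedure present → met
4. dietary services review 519 days ago vs limit 540 → met
5. condition 'administers injections' does not hold → requirement n/a → met
6. elopement drill 26 days ago vs limit 30 → met
7. resident-rights training 105 days ago vs limit 120 → met
8. state survey 378 days ago vs limit 365 → not met
9. resident trust fund surety bond $80,000 ≥ $80,000 → met
10. professional liability coverage $1,250,000 ≥ $1,150,000 → met
11. condition 'has more than 50 beds' holds; infection-control audit 57 days ago vs limit 60 → met
12. registered nurses on call 2 ≥ 2 → met
Not met: 2, 8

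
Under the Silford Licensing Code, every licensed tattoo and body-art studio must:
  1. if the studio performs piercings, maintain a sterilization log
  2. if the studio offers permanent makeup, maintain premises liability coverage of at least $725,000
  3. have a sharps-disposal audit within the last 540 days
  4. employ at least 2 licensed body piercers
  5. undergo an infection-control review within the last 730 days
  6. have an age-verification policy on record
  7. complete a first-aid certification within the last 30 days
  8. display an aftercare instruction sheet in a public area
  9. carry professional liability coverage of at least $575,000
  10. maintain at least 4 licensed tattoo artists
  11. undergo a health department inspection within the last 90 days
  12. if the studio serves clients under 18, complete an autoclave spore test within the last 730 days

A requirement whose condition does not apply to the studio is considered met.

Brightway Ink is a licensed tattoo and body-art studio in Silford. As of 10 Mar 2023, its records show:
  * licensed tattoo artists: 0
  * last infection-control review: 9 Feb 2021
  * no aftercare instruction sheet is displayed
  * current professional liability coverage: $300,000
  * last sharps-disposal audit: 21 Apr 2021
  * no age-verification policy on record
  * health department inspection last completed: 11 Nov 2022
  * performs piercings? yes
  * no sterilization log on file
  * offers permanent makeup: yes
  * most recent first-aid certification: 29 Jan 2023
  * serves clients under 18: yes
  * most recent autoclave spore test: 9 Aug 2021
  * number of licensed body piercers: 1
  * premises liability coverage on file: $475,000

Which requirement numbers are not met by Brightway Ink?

1, 2, 3, 4, 5, 6, 7, 8, 9, 10, 11

1. condition 'performs piercings' holds; sterilization log absent → not met
2. condition 'offers permanent makeup' holds; premises liability coverage $475,000 < $725,000 → not met
3. sharps-disposal audit 688 days ago vs limit 540 → not met
4. licensed body piercers 1 < 2 → not met
5. infection-control review 759 days ago vs limit 730 → not met
6. age-verification policy absent → not met
7. first-aid certification 40 days ago vs limit 30 → not met
8. aftercare instruction sheet absent → not met
9. professional liability coverage $300,000 < $575,000 → not met
10. licensed tattoo artists 0 < 4 → not met
11. health department inspection 119 days ago vs limit 90 → not met
12. condition 'serves clients under 18' holds; autoclave spore test 578 days ago vs limit 730 → met
Not met: 1, 2, 3, 4, 5, 6, 7, 8, 9, 10, 11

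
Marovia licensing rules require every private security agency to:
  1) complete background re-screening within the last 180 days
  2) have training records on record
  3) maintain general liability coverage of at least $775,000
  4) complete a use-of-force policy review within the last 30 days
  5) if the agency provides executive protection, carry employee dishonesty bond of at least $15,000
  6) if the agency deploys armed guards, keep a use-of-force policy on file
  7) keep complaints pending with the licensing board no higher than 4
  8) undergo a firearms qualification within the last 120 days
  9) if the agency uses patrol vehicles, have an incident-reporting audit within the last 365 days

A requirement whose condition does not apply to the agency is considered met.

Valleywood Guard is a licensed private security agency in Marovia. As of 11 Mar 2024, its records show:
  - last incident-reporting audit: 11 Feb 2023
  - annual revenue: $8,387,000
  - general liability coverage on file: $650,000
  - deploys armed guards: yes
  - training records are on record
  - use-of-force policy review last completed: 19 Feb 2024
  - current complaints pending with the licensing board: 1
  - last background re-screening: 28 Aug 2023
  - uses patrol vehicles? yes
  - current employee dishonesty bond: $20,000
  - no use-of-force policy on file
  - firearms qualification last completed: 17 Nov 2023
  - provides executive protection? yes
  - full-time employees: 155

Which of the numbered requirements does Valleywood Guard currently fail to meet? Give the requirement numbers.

1, 3, 6, 9

1. background re-screening 196 days ago vs limit 180 → not met
2. training records present → met
3. general liability coverage $650,000 < $775,000 → not met
4. use-of-force policy review 21 days ago vs limit 30 → met
5. condition 'provides executive protection' holds; employee dishonesty bond $20,000 ≥ $15,000 → met
6. condition 'deploys armed guards' holds; use-of-force policy absent → not met
7. complaints pending with the licensing board 1 ≤ 4 → met
8. firearms qualification 115 days ago vs limit 120 → met
9. condition 'uses patrol vehicles' holds; incident-reporting audit 394 days ago vs limit 365 → not met
Not met: 1, 3, 6, 9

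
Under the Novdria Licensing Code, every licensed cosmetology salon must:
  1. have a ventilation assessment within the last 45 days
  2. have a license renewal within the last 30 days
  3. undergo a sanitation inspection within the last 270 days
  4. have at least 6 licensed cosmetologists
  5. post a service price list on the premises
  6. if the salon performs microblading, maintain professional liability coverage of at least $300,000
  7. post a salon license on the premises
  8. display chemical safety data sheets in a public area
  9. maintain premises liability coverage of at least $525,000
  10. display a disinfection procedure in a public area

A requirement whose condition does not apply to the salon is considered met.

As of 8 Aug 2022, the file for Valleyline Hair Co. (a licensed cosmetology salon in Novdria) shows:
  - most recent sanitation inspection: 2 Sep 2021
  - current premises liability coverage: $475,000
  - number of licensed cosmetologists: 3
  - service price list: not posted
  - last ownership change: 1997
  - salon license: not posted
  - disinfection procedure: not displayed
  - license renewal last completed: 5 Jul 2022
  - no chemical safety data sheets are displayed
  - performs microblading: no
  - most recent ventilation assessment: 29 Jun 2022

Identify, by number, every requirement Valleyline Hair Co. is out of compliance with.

2, 3, 4, 5, 7, 8, 9, 10

1. ventilation assessment 40 days ago vs limit 45 → met
2. license renewal 34 days ago vs limit 30 → not met
3. sanitation inspection 340 days ago vs limit 270 → not met
4. licensed cosmetologists 3 < 6 → not met
5. service price list absent → not met
6. condition 'performs microblading' does not hold → requirement n/a → met
7. salon license absent → not met
8. chemical safety data sheets absent → not met
9. premises liability coverage $475,000 < $525,000 → not met
10. disinfection procedure absent → not met
Not met: 2, 3, 4, 5, 7, 8, 9, 10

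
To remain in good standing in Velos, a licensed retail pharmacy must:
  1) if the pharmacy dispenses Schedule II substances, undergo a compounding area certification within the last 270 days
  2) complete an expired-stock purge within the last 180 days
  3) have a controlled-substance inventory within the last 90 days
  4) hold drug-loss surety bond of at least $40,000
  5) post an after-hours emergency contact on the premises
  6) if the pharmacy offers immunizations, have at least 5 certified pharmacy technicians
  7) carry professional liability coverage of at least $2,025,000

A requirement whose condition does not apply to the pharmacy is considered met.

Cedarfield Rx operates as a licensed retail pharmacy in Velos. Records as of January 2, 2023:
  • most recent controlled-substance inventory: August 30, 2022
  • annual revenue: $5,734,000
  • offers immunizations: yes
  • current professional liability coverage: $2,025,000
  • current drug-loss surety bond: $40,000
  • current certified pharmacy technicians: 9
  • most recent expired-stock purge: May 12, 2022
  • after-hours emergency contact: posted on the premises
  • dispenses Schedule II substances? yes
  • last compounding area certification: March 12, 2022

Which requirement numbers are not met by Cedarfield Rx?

1, 2, 3

1. condition 'dispenses Schedule II substances' holds; compounding area certification 296 days ago vs limit 270 → not met
2. expired-stock purge 235 days ago vs limit 180 → not met
3. controlled-substance inventory 125 days ago vs limit 90 → not met
4. drug-loss surety bond $40,000 ≥ $40,000 → met
5. after-hours emergency contact present → met
6. condition 'offers immunizations' holds; certified pharmacy technicians 9 ≥ 5 → met
7. professional liability coverage $2,025,000 ≥ $2,025,000 → met
Not met: 1, 2, 3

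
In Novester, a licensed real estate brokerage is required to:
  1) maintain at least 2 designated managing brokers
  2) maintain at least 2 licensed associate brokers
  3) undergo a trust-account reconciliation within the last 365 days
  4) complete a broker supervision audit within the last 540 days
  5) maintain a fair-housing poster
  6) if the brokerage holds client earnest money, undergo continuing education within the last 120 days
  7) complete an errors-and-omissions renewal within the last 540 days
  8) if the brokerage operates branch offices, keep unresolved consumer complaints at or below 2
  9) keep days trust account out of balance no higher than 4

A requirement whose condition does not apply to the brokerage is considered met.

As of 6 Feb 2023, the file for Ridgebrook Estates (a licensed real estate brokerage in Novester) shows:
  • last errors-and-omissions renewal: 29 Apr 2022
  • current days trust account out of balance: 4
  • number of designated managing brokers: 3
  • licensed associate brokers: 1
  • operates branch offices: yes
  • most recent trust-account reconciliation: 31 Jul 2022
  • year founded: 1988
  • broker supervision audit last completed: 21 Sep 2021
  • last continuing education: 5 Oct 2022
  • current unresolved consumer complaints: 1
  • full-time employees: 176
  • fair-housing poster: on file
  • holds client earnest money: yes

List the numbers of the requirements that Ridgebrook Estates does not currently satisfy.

2, 6

1. designated managing brokers 3 ≥ 2 → met
2. licensed associate brokers 1 < 2 → not met
3. trust-account reconciliation 190 days ago vs limit 365 → met
4. broker supervision audit 503 days ago vs limit 540 → met
5. fair-housing poster present → met
6. condition 'holds client earnest money' holds; continuing education 124 days ago vs limit 120 → not met
7. errors-and-omissions renewal 283 days ago vs limit 540 → met
8. condition 'operates branch offices' holds; unresolved consumer complaints 1 ≤ 2 → met
9. days trust account out of balance 4 ≤ 4 → met
Not met: 2, 6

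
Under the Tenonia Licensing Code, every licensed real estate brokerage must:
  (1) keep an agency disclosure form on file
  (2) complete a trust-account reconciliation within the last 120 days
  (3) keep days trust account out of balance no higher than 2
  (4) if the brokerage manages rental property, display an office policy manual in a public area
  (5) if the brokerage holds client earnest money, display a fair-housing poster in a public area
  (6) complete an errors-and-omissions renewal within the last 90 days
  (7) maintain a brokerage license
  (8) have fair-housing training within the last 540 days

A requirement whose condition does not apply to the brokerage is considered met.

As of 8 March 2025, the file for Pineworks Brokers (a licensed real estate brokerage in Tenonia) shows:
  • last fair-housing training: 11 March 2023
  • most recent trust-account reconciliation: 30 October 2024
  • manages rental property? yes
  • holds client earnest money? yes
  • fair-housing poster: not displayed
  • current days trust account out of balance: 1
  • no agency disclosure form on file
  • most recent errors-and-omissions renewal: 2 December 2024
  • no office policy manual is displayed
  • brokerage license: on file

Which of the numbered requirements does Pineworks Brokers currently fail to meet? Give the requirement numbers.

1. agency disclosure form absent → not met
2. trust-account reconciliation 129 days ago vs limit 120 → not met
3. days trust account out of balance 1 ≤ 2 → met
4. condition 'manages rental property' holds; office policy manual absent → not met
5. condition 'holds client earnest money' holds; fair-housing poster absent → not met
6. errors-and-omissions renewal 96 days ago vs limit 90 → not met
7. brokerage license present → met
8. fair-housing training 728 days ago vs limit 540 → not met
Not met: 1, 2, 4, 5, 6, 8

1, 2, 4, 5, 6, 8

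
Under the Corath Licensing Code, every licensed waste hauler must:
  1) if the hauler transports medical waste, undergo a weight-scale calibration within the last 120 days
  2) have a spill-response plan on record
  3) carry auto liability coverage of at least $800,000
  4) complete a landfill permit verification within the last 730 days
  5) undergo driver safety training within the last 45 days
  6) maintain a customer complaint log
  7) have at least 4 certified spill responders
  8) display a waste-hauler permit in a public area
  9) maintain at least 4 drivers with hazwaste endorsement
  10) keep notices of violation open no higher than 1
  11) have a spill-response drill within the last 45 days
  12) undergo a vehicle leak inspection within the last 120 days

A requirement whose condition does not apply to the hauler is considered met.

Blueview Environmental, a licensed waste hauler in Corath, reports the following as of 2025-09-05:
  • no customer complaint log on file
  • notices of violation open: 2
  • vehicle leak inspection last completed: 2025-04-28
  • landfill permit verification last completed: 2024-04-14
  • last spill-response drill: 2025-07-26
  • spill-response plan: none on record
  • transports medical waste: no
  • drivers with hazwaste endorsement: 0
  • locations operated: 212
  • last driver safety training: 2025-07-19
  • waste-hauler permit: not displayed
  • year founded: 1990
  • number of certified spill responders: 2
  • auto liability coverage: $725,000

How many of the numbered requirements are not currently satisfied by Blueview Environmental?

9

1. condition 'transports medical waste' does not hold → requirement n/a → met
2. spill-response plan absent → not met
3. auto liability coverage $725,000 < $800,000 → not met
4. landfill permit verification 509 days ago vs limit 730 → met
5. driver safety training 48 days ago vs limit 45 → not met
6. customer complaint log absent → not met
7. certified spill responders 2 < 4 → not met
8. waste-hauler permit absent → not met
9. drivers with hazwaste endorsement 0 < 4 → not met
10. notices of violation open 2 > 1 → not met
11. spill-response drill 41 days ago vs limit 45 → met
12. vehicle leak inspection 130 days ago vs limit 120 → not met
Not met: 9 of 12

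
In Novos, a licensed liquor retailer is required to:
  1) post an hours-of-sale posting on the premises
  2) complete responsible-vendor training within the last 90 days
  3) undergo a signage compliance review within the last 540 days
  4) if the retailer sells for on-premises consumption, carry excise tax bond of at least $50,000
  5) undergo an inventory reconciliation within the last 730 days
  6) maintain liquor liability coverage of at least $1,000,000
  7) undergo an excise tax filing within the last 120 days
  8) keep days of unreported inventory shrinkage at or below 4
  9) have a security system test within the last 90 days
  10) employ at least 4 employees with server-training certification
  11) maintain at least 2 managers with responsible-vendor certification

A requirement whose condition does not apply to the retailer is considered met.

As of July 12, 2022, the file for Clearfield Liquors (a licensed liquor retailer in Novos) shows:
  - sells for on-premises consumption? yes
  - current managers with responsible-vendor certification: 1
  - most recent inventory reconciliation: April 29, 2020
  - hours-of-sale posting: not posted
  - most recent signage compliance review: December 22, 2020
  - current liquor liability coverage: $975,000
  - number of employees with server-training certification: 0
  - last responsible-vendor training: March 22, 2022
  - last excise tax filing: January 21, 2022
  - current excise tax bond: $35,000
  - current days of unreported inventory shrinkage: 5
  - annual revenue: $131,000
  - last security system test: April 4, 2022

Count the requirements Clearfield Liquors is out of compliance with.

1. hours-of-sale posting absent → not met
2. responsible-vendor training 112 days ago vs limit 90 → not met
3. signage compliance review 567 days ago vs limit 540 → not met
4. condition 'sells for on-premises consumption' holds; excise tax bond $35,000 < $50,000 → not met
5. inventory reconciliation 804 days ago vs limit 730 → not met
6. liquor liability coverage $975,000 < $1,000,000 → not met
7. excise tax filing 172 days ago vs limit 120 → not met
8. days of unreported inventory shrinkage 5 > 4 → not met
9. security system test 99 days ago vs limit 90 → not met
10. employees with server-training certification 0 < 4 → not met
11. managers with responsible-vendor certification 1 < 2 → not met
Not met: 11 of 11

11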